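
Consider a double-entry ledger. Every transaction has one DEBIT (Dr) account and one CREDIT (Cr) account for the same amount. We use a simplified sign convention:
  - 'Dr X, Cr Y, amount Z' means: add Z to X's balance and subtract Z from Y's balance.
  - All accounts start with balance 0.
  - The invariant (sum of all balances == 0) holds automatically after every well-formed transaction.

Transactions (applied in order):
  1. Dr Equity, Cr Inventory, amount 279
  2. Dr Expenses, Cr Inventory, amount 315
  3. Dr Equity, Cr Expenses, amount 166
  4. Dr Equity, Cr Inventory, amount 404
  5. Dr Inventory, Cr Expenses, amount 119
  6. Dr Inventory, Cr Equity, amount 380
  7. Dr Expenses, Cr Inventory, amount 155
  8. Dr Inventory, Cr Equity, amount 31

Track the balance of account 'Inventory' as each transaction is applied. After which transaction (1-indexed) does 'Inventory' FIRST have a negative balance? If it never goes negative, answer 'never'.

After txn 1: Inventory=-279

Answer: 1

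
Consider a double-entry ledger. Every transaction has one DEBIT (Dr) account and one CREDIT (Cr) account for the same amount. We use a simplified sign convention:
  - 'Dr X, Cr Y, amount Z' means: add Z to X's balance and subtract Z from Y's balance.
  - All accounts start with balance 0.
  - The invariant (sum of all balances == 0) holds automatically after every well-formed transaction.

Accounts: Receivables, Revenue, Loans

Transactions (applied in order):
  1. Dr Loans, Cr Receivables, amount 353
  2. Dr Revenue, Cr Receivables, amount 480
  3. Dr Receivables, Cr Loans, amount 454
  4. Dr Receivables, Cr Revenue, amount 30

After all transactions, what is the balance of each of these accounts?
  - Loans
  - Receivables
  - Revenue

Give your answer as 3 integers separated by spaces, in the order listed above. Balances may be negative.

Answer: -101 -349 450

Derivation:
After txn 1 (Dr Loans, Cr Receivables, amount 353): Loans=353 Receivables=-353
After txn 2 (Dr Revenue, Cr Receivables, amount 480): Loans=353 Receivables=-833 Revenue=480
After txn 3 (Dr Receivables, Cr Loans, amount 454): Loans=-101 Receivables=-379 Revenue=480
After txn 4 (Dr Receivables, Cr Revenue, amount 30): Loans=-101 Receivables=-349 Revenue=450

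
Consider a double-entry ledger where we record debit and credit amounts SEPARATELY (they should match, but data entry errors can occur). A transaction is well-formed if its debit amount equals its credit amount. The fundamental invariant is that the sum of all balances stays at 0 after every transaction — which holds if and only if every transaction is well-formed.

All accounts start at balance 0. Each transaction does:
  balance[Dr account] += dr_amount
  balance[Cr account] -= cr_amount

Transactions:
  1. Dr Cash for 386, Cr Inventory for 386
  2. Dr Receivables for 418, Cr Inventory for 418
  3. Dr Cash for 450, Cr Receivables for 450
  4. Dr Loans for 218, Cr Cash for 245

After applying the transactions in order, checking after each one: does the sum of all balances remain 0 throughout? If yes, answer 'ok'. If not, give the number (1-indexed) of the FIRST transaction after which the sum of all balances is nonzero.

After txn 1: dr=386 cr=386 sum_balances=0
After txn 2: dr=418 cr=418 sum_balances=0
After txn 3: dr=450 cr=450 sum_balances=0
After txn 4: dr=218 cr=245 sum_balances=-27

Answer: 4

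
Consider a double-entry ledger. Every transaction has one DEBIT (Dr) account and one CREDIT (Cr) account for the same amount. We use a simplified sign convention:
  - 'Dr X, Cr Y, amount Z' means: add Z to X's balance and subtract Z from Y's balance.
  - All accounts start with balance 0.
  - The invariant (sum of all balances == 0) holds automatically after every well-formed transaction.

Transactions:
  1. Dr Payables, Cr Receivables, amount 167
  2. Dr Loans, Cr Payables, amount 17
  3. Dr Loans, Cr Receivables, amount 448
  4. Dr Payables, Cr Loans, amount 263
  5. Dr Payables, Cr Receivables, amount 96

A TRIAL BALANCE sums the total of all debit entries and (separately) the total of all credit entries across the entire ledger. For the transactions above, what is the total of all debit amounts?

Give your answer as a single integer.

Answer: 991

Derivation:
Txn 1: debit+=167
Txn 2: debit+=17
Txn 3: debit+=448
Txn 4: debit+=263
Txn 5: debit+=96
Total debits = 991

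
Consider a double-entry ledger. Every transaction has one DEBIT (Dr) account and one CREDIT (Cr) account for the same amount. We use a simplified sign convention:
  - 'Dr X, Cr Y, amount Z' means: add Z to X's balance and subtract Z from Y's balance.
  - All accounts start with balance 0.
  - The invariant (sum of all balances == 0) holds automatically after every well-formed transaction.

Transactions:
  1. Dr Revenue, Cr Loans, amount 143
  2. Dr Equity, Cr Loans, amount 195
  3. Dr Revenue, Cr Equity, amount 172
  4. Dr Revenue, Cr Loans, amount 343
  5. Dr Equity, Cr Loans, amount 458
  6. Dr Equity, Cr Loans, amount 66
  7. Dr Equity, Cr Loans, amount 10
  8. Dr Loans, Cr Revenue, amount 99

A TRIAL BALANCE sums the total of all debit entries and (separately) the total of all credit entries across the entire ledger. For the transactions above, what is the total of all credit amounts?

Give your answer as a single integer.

Txn 1: credit+=143
Txn 2: credit+=195
Txn 3: credit+=172
Txn 4: credit+=343
Txn 5: credit+=458
Txn 6: credit+=66
Txn 7: credit+=10
Txn 8: credit+=99
Total credits = 1486

Answer: 1486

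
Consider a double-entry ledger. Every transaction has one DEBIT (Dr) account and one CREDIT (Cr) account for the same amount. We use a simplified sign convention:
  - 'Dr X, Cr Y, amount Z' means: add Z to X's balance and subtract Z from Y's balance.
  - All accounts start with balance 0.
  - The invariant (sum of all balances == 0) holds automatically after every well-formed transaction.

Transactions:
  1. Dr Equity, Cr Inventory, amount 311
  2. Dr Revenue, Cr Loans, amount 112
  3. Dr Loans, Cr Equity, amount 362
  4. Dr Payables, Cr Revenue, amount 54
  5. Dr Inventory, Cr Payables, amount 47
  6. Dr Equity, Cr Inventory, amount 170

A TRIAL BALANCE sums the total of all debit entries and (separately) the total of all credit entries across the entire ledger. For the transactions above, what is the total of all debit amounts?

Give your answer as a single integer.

Txn 1: debit+=311
Txn 2: debit+=112
Txn 3: debit+=362
Txn 4: debit+=54
Txn 5: debit+=47
Txn 6: debit+=170
Total debits = 1056

Answer: 1056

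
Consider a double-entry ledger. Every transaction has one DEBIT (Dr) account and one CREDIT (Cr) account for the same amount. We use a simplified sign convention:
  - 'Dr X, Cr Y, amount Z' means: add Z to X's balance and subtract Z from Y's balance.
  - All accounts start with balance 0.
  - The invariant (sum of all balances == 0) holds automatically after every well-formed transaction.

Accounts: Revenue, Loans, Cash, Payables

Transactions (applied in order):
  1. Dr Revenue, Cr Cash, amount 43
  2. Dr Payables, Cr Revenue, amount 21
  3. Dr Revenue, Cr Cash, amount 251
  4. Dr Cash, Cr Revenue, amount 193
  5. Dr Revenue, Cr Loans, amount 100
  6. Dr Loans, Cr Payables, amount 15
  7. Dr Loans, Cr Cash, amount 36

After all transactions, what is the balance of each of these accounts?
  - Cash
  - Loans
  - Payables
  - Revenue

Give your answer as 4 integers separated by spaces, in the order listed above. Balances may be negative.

After txn 1 (Dr Revenue, Cr Cash, amount 43): Cash=-43 Revenue=43
After txn 2 (Dr Payables, Cr Revenue, amount 21): Cash=-43 Payables=21 Revenue=22
After txn 3 (Dr Revenue, Cr Cash, amount 251): Cash=-294 Payables=21 Revenue=273
After txn 4 (Dr Cash, Cr Revenue, amount 193): Cash=-101 Payables=21 Revenue=80
After txn 5 (Dr Revenue, Cr Loans, amount 100): Cash=-101 Loans=-100 Payables=21 Revenue=180
After txn 6 (Dr Loans, Cr Payables, amount 15): Cash=-101 Loans=-85 Payables=6 Revenue=180
After txn 7 (Dr Loans, Cr Cash, amount 36): Cash=-137 Loans=-49 Payables=6 Revenue=180

Answer: -137 -49 6 180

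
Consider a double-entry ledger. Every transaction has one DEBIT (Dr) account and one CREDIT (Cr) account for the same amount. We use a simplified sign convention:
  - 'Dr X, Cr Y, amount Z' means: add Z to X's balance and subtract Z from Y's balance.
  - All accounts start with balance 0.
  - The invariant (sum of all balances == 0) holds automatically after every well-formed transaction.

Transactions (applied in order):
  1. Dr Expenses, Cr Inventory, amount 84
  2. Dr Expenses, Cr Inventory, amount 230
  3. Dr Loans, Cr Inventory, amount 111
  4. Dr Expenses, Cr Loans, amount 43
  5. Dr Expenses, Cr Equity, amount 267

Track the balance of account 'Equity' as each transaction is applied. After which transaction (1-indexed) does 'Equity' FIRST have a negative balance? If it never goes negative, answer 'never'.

After txn 1: Equity=0
After txn 2: Equity=0
After txn 3: Equity=0
After txn 4: Equity=0
After txn 5: Equity=-267

Answer: 5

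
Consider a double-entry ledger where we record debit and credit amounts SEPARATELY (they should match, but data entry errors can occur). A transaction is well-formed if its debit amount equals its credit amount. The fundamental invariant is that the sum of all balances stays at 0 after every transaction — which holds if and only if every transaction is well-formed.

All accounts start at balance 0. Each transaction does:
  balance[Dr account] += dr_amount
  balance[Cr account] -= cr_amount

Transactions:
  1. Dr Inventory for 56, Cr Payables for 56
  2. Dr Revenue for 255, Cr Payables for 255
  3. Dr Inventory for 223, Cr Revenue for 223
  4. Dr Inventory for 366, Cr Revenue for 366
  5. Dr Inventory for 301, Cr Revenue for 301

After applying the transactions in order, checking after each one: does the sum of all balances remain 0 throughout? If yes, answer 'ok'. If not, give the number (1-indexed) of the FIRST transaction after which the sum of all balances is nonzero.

After txn 1: dr=56 cr=56 sum_balances=0
After txn 2: dr=255 cr=255 sum_balances=0
After txn 3: dr=223 cr=223 sum_balances=0
After txn 4: dr=366 cr=366 sum_balances=0
After txn 5: dr=301 cr=301 sum_balances=0

Answer: ok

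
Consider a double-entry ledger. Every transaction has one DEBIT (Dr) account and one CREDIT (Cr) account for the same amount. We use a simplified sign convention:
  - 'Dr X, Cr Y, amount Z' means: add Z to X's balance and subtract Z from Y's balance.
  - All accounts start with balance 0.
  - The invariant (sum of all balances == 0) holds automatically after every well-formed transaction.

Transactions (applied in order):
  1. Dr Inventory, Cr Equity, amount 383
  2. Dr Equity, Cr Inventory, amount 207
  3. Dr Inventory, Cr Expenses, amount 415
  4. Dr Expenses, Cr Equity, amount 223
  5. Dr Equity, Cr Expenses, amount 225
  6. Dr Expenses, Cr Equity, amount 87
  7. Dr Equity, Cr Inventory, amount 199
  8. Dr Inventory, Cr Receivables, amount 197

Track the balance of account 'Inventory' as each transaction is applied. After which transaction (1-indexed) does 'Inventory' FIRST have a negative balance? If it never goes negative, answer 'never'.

After txn 1: Inventory=383
After txn 2: Inventory=176
After txn 3: Inventory=591
After txn 4: Inventory=591
After txn 5: Inventory=591
After txn 6: Inventory=591
After txn 7: Inventory=392
After txn 8: Inventory=589

Answer: never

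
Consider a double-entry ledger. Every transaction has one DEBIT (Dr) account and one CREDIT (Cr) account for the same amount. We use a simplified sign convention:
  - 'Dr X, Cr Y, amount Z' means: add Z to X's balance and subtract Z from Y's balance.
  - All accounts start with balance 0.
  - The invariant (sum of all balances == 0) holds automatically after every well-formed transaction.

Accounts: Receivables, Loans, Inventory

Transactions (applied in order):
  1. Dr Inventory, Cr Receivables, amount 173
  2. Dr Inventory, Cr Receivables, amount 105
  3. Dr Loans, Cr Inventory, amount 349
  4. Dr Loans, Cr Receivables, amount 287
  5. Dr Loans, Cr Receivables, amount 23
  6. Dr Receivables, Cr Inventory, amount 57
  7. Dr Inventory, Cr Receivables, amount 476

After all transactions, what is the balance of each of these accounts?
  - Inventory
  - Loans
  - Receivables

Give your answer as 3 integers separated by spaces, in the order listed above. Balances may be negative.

Answer: 348 659 -1007

Derivation:
After txn 1 (Dr Inventory, Cr Receivables, amount 173): Inventory=173 Receivables=-173
After txn 2 (Dr Inventory, Cr Receivables, amount 105): Inventory=278 Receivables=-278
After txn 3 (Dr Loans, Cr Inventory, amount 349): Inventory=-71 Loans=349 Receivables=-278
After txn 4 (Dr Loans, Cr Receivables, amount 287): Inventory=-71 Loans=636 Receivables=-565
After txn 5 (Dr Loans, Cr Receivables, amount 23): Inventory=-71 Loans=659 Receivables=-588
After txn 6 (Dr Receivables, Cr Inventory, amount 57): Inventory=-128 Loans=659 Receivables=-531
After txn 7 (Dr Inventory, Cr Receivables, amount 476): Inventory=348 Loans=659 Receivables=-1007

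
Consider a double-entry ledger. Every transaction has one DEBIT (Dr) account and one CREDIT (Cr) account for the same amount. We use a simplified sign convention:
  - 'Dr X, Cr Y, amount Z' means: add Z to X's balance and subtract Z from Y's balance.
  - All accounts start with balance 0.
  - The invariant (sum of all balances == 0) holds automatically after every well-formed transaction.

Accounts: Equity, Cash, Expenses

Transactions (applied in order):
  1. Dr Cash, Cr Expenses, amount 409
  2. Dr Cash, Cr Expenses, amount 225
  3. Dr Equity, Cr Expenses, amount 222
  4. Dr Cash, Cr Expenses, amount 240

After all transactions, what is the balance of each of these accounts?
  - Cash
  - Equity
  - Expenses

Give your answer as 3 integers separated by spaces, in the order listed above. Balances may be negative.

After txn 1 (Dr Cash, Cr Expenses, amount 409): Cash=409 Expenses=-409
After txn 2 (Dr Cash, Cr Expenses, amount 225): Cash=634 Expenses=-634
After txn 3 (Dr Equity, Cr Expenses, amount 222): Cash=634 Equity=222 Expenses=-856
After txn 4 (Dr Cash, Cr Expenses, amount 240): Cash=874 Equity=222 Expenses=-1096

Answer: 874 222 -1096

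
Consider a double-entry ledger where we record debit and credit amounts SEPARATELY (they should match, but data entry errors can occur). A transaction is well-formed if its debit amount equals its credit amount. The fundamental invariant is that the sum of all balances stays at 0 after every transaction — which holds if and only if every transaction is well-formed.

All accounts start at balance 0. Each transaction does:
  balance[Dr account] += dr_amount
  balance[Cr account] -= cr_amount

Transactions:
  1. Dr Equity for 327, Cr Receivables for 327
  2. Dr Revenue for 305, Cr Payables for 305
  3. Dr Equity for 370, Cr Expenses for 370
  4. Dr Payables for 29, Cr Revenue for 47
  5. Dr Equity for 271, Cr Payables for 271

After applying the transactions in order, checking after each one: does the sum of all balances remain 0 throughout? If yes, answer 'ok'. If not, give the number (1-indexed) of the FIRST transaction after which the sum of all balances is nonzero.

Answer: 4

Derivation:
After txn 1: dr=327 cr=327 sum_balances=0
After txn 2: dr=305 cr=305 sum_balances=0
After txn 3: dr=370 cr=370 sum_balances=0
After txn 4: dr=29 cr=47 sum_balances=-18
After txn 5: dr=271 cr=271 sum_balances=-18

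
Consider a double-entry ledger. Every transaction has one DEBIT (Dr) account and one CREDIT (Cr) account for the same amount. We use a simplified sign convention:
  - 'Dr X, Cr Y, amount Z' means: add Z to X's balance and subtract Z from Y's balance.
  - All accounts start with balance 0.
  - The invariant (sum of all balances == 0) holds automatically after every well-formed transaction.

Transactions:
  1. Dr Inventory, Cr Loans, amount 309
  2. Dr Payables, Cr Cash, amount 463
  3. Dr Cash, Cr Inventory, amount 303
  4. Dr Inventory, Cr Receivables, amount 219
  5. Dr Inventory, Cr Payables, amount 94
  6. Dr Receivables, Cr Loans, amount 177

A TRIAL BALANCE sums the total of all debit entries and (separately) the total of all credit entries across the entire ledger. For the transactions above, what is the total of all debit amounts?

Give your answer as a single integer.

Answer: 1565

Derivation:
Txn 1: debit+=309
Txn 2: debit+=463
Txn 3: debit+=303
Txn 4: debit+=219
Txn 5: debit+=94
Txn 6: debit+=177
Total debits = 1565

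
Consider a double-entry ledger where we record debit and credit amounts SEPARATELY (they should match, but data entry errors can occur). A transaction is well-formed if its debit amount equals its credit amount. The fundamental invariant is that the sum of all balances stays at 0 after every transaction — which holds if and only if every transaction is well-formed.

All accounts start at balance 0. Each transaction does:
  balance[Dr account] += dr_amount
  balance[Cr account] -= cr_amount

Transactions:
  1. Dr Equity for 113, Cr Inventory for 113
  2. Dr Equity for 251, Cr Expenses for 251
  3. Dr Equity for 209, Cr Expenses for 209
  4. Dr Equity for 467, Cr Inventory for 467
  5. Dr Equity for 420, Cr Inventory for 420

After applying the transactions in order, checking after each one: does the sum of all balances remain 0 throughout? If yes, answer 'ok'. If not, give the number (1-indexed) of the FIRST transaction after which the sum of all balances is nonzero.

After txn 1: dr=113 cr=113 sum_balances=0
After txn 2: dr=251 cr=251 sum_balances=0
After txn 3: dr=209 cr=209 sum_balances=0
After txn 4: dr=467 cr=467 sum_balances=0
After txn 5: dr=420 cr=420 sum_balances=0

Answer: ok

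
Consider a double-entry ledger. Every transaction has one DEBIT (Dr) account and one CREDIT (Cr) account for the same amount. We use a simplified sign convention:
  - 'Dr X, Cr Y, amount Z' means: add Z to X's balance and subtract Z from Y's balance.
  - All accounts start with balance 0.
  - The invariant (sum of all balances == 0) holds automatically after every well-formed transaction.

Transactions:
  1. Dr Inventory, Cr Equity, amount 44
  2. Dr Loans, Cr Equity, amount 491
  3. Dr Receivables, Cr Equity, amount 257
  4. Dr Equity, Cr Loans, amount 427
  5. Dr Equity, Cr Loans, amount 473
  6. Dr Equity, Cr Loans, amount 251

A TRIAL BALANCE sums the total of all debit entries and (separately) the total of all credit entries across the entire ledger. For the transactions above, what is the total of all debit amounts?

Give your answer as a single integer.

Txn 1: debit+=44
Txn 2: debit+=491
Txn 3: debit+=257
Txn 4: debit+=427
Txn 5: debit+=473
Txn 6: debit+=251
Total debits = 1943

Answer: 1943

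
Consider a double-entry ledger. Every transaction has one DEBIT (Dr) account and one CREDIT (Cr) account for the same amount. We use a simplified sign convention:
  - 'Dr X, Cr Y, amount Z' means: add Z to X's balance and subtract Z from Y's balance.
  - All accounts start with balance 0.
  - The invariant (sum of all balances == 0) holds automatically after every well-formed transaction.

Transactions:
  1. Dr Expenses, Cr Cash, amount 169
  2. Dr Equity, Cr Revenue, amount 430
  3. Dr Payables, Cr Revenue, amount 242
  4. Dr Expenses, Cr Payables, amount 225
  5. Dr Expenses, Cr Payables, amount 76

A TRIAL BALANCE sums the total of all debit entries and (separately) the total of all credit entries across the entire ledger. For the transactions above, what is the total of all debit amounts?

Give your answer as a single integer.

Txn 1: debit+=169
Txn 2: debit+=430
Txn 3: debit+=242
Txn 4: debit+=225
Txn 5: debit+=76
Total debits = 1142

Answer: 1142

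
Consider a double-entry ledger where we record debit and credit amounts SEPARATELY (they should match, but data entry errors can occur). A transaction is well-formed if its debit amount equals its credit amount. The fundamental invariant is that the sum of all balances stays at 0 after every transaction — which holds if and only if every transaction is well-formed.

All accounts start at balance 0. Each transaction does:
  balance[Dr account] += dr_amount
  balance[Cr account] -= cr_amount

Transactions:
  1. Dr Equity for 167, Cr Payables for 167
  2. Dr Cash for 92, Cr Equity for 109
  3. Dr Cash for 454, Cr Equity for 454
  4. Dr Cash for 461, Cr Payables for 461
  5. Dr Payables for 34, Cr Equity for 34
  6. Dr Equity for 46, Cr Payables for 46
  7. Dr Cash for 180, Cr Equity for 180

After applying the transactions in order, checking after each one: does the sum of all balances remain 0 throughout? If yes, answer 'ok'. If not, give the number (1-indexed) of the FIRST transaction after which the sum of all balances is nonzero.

Answer: 2

Derivation:
After txn 1: dr=167 cr=167 sum_balances=0
After txn 2: dr=92 cr=109 sum_balances=-17
After txn 3: dr=454 cr=454 sum_balances=-17
After txn 4: dr=461 cr=461 sum_balances=-17
After txn 5: dr=34 cr=34 sum_balances=-17
After txn 6: dr=46 cr=46 sum_balances=-17
After txn 7: dr=180 cr=180 sum_balances=-17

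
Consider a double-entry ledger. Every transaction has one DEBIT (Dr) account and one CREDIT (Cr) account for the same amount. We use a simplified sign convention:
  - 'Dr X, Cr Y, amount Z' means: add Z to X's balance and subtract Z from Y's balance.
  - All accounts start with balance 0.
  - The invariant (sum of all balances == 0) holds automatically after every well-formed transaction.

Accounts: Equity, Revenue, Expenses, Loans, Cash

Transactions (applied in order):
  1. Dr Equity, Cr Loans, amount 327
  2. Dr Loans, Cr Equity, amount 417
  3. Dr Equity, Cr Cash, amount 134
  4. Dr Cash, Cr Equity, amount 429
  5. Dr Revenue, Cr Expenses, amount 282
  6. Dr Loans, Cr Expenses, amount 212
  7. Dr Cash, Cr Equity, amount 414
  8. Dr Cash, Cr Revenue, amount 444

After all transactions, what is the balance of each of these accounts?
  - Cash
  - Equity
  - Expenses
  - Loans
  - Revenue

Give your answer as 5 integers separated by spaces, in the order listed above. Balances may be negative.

Answer: 1153 -799 -494 302 -162

Derivation:
After txn 1 (Dr Equity, Cr Loans, amount 327): Equity=327 Loans=-327
After txn 2 (Dr Loans, Cr Equity, amount 417): Equity=-90 Loans=90
After txn 3 (Dr Equity, Cr Cash, amount 134): Cash=-134 Equity=44 Loans=90
After txn 4 (Dr Cash, Cr Equity, amount 429): Cash=295 Equity=-385 Loans=90
After txn 5 (Dr Revenue, Cr Expenses, amount 282): Cash=295 Equity=-385 Expenses=-282 Loans=90 Revenue=282
After txn 6 (Dr Loans, Cr Expenses, amount 212): Cash=295 Equity=-385 Expenses=-494 Loans=302 Revenue=282
After txn 7 (Dr Cash, Cr Equity, amount 414): Cash=709 Equity=-799 Expenses=-494 Loans=302 Revenue=282
After txn 8 (Dr Cash, Cr Revenue, amount 444): Cash=1153 Equity=-799 Expenses=-494 Loans=302 Revenue=-162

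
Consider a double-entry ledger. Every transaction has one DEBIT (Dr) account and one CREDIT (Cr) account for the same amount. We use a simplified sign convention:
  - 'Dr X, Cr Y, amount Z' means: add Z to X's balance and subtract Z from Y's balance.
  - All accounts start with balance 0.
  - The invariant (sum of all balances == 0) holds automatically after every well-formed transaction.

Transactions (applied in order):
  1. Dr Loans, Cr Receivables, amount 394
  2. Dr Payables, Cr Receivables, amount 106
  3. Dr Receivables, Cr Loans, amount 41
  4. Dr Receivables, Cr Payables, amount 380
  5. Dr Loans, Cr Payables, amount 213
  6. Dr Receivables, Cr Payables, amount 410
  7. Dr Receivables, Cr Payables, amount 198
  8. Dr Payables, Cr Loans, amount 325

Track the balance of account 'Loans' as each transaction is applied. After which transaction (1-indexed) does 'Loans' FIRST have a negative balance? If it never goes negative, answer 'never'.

Answer: never

Derivation:
After txn 1: Loans=394
After txn 2: Loans=394
After txn 3: Loans=353
After txn 4: Loans=353
After txn 5: Loans=566
After txn 6: Loans=566
After txn 7: Loans=566
After txn 8: Loans=241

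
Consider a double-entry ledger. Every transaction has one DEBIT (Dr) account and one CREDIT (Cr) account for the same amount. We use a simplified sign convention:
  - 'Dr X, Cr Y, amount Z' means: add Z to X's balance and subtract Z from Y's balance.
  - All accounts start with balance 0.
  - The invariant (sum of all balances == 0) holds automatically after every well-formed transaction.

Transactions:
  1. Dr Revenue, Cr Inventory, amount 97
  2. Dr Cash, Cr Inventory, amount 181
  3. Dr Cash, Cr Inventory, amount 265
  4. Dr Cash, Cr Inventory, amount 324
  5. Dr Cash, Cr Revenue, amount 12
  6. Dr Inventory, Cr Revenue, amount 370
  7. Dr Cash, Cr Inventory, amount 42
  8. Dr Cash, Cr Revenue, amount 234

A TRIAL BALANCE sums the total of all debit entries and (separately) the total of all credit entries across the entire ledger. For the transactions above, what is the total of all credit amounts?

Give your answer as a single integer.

Txn 1: credit+=97
Txn 2: credit+=181
Txn 3: credit+=265
Txn 4: credit+=324
Txn 5: credit+=12
Txn 6: credit+=370
Txn 7: credit+=42
Txn 8: credit+=234
Total credits = 1525

Answer: 1525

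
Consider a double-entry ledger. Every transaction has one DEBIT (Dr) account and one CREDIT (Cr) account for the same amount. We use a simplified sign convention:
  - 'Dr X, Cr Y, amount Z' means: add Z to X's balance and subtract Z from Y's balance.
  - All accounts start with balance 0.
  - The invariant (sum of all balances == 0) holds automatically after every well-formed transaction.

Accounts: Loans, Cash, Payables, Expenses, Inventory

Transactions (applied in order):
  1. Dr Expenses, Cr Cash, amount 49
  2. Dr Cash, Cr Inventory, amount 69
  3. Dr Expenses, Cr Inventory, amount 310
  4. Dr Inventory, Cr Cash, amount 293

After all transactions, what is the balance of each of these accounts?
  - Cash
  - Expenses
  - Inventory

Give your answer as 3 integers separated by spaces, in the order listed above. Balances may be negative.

After txn 1 (Dr Expenses, Cr Cash, amount 49): Cash=-49 Expenses=49
After txn 2 (Dr Cash, Cr Inventory, amount 69): Cash=20 Expenses=49 Inventory=-69
After txn 3 (Dr Expenses, Cr Inventory, amount 310): Cash=20 Expenses=359 Inventory=-379
After txn 4 (Dr Inventory, Cr Cash, amount 293): Cash=-273 Expenses=359 Inventory=-86

Answer: -273 359 -86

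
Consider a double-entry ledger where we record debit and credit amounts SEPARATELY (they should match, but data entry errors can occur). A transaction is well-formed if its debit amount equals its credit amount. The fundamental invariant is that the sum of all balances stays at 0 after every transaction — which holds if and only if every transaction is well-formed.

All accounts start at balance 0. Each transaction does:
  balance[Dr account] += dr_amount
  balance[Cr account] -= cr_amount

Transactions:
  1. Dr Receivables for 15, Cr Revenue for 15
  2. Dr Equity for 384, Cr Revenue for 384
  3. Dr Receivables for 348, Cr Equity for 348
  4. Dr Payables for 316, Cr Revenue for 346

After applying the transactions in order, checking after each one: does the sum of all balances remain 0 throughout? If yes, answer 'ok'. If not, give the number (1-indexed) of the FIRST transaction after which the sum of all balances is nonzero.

Answer: 4

Derivation:
After txn 1: dr=15 cr=15 sum_balances=0
After txn 2: dr=384 cr=384 sum_balances=0
After txn 3: dr=348 cr=348 sum_balances=0
After txn 4: dr=316 cr=346 sum_balances=-30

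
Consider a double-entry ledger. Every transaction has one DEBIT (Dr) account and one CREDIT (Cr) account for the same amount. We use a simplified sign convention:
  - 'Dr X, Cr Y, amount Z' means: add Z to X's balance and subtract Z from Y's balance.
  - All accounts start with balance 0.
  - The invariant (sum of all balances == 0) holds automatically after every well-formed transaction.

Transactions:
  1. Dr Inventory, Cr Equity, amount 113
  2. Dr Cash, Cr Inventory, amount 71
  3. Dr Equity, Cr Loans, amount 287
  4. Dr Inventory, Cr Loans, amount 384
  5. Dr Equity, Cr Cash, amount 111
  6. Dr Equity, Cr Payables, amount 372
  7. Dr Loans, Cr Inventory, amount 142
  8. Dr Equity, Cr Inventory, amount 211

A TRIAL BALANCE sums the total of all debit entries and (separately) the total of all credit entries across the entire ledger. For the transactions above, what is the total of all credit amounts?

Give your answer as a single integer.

Txn 1: credit+=113
Txn 2: credit+=71
Txn 3: credit+=287
Txn 4: credit+=384
Txn 5: credit+=111
Txn 6: credit+=372
Txn 7: credit+=142
Txn 8: credit+=211
Total credits = 1691

Answer: 1691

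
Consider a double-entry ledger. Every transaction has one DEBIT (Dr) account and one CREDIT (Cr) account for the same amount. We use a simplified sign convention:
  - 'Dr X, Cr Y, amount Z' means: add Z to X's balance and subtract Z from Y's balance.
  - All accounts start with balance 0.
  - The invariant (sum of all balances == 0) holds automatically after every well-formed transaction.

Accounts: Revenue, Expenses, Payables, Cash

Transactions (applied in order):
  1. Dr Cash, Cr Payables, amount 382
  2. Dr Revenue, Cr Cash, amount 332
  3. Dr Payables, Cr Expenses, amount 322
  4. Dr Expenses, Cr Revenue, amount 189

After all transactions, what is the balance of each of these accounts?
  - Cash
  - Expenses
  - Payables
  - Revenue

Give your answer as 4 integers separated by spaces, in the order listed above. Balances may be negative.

Answer: 50 -133 -60 143

Derivation:
After txn 1 (Dr Cash, Cr Payables, amount 382): Cash=382 Payables=-382
After txn 2 (Dr Revenue, Cr Cash, amount 332): Cash=50 Payables=-382 Revenue=332
After txn 3 (Dr Payables, Cr Expenses, amount 322): Cash=50 Expenses=-322 Payables=-60 Revenue=332
After txn 4 (Dr Expenses, Cr Revenue, amount 189): Cash=50 Expenses=-133 Payables=-60 Revenue=143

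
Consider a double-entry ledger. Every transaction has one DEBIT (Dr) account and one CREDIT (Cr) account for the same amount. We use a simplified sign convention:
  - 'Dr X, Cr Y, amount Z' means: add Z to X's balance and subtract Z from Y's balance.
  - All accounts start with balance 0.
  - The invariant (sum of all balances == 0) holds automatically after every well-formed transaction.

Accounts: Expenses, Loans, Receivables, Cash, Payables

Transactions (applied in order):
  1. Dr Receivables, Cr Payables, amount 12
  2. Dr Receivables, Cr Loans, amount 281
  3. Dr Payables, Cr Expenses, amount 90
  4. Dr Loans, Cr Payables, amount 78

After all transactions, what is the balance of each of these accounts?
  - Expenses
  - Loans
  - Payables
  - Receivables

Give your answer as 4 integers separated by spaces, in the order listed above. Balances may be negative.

Answer: -90 -203 0 293

Derivation:
After txn 1 (Dr Receivables, Cr Payables, amount 12): Payables=-12 Receivables=12
After txn 2 (Dr Receivables, Cr Loans, amount 281): Loans=-281 Payables=-12 Receivables=293
After txn 3 (Dr Payables, Cr Expenses, amount 90): Expenses=-90 Loans=-281 Payables=78 Receivables=293
After txn 4 (Dr Loans, Cr Payables, amount 78): Expenses=-90 Loans=-203 Payables=0 Receivables=293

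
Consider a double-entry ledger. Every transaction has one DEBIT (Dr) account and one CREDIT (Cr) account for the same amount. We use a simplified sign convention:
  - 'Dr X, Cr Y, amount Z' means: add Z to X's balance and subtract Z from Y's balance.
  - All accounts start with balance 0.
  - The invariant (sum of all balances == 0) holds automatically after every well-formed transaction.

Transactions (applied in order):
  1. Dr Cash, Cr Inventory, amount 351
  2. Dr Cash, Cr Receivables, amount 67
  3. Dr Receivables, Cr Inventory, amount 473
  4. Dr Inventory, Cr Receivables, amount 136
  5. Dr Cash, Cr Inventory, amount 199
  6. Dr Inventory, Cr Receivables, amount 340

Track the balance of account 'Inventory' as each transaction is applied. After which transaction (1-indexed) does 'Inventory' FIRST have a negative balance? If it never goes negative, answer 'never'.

After txn 1: Inventory=-351

Answer: 1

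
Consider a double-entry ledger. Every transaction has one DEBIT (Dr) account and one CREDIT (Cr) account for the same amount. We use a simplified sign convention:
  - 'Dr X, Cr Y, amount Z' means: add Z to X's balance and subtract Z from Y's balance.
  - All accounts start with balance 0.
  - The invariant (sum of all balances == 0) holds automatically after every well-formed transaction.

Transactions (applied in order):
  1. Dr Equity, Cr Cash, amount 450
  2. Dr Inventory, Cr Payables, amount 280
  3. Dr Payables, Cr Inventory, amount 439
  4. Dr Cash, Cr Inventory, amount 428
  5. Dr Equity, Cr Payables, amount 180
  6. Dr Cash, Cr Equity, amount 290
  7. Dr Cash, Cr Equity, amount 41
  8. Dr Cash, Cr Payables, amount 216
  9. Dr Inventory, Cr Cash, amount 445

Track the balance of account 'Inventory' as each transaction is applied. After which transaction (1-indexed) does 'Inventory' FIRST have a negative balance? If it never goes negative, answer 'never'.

Answer: 3

Derivation:
After txn 1: Inventory=0
After txn 2: Inventory=280
After txn 3: Inventory=-159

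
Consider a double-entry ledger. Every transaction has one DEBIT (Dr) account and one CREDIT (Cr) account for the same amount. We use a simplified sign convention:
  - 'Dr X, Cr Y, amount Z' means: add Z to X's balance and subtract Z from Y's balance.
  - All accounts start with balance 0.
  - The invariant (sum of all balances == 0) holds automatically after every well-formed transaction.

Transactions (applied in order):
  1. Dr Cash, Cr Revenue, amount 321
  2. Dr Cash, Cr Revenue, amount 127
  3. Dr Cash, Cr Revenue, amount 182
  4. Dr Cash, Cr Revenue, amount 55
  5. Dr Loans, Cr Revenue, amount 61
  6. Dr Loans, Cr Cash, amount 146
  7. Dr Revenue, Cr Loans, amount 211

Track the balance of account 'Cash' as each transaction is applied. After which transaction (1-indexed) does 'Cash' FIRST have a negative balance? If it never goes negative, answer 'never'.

Answer: never

Derivation:
After txn 1: Cash=321
After txn 2: Cash=448
After txn 3: Cash=630
After txn 4: Cash=685
After txn 5: Cash=685
After txn 6: Cash=539
After txn 7: Cash=539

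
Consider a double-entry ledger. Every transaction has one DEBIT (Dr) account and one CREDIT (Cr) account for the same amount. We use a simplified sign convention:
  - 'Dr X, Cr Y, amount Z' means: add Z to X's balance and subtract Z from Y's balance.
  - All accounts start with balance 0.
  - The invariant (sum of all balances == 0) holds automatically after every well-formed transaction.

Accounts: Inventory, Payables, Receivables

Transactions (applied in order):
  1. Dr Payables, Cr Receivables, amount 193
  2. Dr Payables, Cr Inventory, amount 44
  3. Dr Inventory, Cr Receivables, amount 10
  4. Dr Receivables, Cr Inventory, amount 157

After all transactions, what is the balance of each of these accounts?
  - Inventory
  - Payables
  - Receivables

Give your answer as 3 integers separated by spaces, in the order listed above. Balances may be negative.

Answer: -191 237 -46

Derivation:
After txn 1 (Dr Payables, Cr Receivables, amount 193): Payables=193 Receivables=-193
After txn 2 (Dr Payables, Cr Inventory, amount 44): Inventory=-44 Payables=237 Receivables=-193
After txn 3 (Dr Inventory, Cr Receivables, amount 10): Inventory=-34 Payables=237 Receivables=-203
After txn 4 (Dr Receivables, Cr Inventory, amount 157): Inventory=-191 Payables=237 Receivables=-46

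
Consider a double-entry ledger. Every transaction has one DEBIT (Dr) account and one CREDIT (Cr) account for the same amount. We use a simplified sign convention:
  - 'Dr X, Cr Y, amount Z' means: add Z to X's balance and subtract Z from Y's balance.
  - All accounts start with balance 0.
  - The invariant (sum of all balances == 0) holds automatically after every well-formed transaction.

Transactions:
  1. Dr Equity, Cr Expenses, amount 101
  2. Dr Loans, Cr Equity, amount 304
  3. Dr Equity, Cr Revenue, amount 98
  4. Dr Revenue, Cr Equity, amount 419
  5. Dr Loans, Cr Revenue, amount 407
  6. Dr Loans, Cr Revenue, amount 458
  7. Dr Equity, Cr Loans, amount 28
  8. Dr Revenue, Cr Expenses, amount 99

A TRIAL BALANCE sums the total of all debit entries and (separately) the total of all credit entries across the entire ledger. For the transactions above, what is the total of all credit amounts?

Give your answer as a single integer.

Txn 1: credit+=101
Txn 2: credit+=304
Txn 3: credit+=98
Txn 4: credit+=419
Txn 5: credit+=407
Txn 6: credit+=458
Txn 7: credit+=28
Txn 8: credit+=99
Total credits = 1914

Answer: 1914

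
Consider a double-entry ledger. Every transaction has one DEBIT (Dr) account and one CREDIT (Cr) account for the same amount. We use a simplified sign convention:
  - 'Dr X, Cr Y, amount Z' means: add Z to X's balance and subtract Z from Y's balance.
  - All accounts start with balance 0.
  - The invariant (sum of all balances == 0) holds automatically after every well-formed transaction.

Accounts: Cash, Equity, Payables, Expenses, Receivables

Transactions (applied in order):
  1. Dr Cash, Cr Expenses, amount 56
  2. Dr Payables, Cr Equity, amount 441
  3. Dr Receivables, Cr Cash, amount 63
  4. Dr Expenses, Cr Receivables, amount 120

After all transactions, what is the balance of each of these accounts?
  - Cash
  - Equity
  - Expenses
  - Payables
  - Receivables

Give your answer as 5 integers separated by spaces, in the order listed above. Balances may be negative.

After txn 1 (Dr Cash, Cr Expenses, amount 56): Cash=56 Expenses=-56
After txn 2 (Dr Payables, Cr Equity, amount 441): Cash=56 Equity=-441 Expenses=-56 Payables=441
After txn 3 (Dr Receivables, Cr Cash, amount 63): Cash=-7 Equity=-441 Expenses=-56 Payables=441 Receivables=63
After txn 4 (Dr Expenses, Cr Receivables, amount 120): Cash=-7 Equity=-441 Expenses=64 Payables=441 Receivables=-57

Answer: -7 -441 64 441 -57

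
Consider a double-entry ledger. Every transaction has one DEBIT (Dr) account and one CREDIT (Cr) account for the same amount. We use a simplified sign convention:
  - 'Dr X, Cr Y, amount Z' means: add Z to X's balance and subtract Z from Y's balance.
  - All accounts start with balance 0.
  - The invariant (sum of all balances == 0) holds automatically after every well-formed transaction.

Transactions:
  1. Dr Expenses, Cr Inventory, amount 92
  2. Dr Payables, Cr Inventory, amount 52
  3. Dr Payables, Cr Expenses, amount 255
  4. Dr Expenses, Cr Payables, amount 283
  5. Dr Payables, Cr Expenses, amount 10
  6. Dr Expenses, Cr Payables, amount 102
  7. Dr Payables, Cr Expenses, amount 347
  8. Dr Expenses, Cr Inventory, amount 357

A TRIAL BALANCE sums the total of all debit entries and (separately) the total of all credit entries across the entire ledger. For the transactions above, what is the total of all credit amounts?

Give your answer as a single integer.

Answer: 1498

Derivation:
Txn 1: credit+=92
Txn 2: credit+=52
Txn 3: credit+=255
Txn 4: credit+=283
Txn 5: credit+=10
Txn 6: credit+=102
Txn 7: credit+=347
Txn 8: credit+=357
Total credits = 1498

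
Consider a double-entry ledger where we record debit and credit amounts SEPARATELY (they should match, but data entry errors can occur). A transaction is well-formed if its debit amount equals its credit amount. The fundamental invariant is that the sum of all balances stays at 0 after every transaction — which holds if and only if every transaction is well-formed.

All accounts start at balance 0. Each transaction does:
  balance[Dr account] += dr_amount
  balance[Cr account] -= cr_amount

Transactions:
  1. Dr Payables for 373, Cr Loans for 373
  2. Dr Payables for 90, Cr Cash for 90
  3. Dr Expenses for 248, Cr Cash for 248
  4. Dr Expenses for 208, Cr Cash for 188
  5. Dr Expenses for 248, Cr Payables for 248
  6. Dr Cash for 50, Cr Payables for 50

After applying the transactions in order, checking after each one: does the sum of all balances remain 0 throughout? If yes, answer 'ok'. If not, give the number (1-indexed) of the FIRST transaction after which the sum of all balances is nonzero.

Answer: 4

Derivation:
After txn 1: dr=373 cr=373 sum_balances=0
After txn 2: dr=90 cr=90 sum_balances=0
After txn 3: dr=248 cr=248 sum_balances=0
After txn 4: dr=208 cr=188 sum_balances=20
After txn 5: dr=248 cr=248 sum_balances=20
After txn 6: dr=50 cr=50 sum_balances=20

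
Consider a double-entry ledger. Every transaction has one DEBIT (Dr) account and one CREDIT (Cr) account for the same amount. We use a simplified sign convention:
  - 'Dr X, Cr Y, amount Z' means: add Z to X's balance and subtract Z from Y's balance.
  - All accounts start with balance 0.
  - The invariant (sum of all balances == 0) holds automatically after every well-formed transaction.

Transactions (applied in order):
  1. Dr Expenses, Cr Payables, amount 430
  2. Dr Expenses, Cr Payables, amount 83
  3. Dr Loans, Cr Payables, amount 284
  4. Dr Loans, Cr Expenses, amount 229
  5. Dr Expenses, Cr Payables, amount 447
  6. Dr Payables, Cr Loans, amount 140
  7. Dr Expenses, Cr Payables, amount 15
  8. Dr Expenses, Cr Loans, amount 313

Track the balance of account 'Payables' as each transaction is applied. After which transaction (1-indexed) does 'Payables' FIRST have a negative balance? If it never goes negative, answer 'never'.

After txn 1: Payables=-430

Answer: 1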